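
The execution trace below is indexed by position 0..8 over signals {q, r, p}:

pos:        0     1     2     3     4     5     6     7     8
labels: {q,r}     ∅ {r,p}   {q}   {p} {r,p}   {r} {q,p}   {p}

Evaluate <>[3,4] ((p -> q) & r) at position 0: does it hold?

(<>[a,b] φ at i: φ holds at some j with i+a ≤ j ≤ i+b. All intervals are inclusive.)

No

Check ((p -> q) & r) at each j in [3,4]:
  j=3: false
  j=4: false
No position in the window satisfies it → formula fails.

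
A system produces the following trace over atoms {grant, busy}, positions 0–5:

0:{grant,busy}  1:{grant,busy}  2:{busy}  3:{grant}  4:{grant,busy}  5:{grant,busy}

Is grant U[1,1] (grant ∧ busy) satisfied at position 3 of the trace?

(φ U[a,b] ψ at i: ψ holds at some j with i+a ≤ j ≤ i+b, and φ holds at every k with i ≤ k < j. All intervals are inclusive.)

Need some j in [4,4] with (grant ∧ busy), and grant at every k in [3,j-1].
  j=4: (grant ∧ busy) holds; grant holds at every k in [3,3] → satisfied.

Holds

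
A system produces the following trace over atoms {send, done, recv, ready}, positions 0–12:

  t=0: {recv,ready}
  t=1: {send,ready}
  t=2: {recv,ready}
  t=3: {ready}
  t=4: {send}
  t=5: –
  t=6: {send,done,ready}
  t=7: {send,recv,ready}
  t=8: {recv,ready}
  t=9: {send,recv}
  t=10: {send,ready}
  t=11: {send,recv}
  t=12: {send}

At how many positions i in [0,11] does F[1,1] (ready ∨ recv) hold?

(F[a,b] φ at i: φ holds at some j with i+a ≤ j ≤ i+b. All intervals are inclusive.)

9

Evaluate at each i in [0,11]:
  i=0: ✓ (witness j=1)
  i=1: ✓ (witness j=2)
  i=2: ✓ (witness j=3)
  i=3: ✗ (none in [4,4])
  i=4: ✗ (none in [5,5])
  i=5: ✓ (witness j=6)
  i=6: ✓ (witness j=7)
  i=7: ✓ (witness j=8)
  i=8: ✓ (witness j=9)
  i=9: ✓ (witness j=10)
  i=10: ✓ (witness j=11)
  i=11: ✗ (none in [12,12])
Positions where it holds: {0, 1, 2, 5, 6, 7, 8, 9, 10} → 9.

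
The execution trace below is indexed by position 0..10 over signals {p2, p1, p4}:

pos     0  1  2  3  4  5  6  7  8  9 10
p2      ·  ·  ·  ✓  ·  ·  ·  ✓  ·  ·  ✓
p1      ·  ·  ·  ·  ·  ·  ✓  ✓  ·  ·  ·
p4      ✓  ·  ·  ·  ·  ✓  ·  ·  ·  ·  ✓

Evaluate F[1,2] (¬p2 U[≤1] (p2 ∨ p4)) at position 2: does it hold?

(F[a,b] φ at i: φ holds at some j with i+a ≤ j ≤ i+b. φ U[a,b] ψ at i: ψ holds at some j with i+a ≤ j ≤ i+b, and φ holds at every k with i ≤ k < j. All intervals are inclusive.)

Holds

Check (¬p2 U[≤1] (p2 ∨ p4)) at each j in [3,4]:
  j=3: holds
  j=4: holds
Found at j=3 → formula holds.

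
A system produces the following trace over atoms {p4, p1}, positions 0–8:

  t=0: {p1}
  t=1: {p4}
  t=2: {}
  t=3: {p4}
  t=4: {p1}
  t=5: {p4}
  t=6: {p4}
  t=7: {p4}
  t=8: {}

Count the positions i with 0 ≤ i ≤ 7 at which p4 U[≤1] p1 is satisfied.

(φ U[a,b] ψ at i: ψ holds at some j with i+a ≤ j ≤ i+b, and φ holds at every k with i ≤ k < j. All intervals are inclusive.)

3

Evaluate at each i in [0,7]:
  i=0: ✓ (rhs at j=0)
  i=1: ✗ (no rhs in [1,2])
  i=2: ✗ (no rhs in [2,3])
  i=3: ✓ (rhs at j=4; lhs holds on [3,3])
  i=4: ✓ (rhs at j=4)
  i=5: ✗ (no rhs in [5,6])
  i=6: ✗ (no rhs in [6,7])
  i=7: ✗ (no rhs in [7,8])
Positions where it holds: {0, 3, 4} → 3.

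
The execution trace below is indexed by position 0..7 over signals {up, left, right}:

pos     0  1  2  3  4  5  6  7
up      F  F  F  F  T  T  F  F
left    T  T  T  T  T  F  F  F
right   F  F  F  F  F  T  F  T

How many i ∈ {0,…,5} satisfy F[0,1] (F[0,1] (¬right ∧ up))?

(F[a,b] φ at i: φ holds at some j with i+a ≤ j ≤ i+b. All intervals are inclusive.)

3

Evaluate at each i in [0,5]:
  i=0: ✗ (none in [0,1])
  i=1: ✗ (none in [1,2])
  i=2: ✓ (witness j=3)
  i=3: ✓ (witness j=3)
  i=4: ✓ (witness j=4)
  i=5: ✗ (none in [5,6])
Positions where it holds: {2, 3, 4} → 3.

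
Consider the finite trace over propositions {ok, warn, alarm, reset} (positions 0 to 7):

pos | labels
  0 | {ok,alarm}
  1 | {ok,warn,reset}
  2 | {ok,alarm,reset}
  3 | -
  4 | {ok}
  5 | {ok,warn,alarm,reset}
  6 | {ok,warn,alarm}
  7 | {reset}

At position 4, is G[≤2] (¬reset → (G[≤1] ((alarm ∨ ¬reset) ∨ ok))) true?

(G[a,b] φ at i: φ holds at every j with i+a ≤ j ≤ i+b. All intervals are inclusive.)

Check (¬reset → (G[≤1] ((alarm ∨ ¬reset) ∨ ok))) at every j in [4,6]:
  j=4: antecedent true; consequent holds on [4,5] → ✓
  j=5: antecedent false → ✓
  j=6: antecedent true; consequent fails at 7 → ✗
Fails at j=6 → formula fails.

Does not hold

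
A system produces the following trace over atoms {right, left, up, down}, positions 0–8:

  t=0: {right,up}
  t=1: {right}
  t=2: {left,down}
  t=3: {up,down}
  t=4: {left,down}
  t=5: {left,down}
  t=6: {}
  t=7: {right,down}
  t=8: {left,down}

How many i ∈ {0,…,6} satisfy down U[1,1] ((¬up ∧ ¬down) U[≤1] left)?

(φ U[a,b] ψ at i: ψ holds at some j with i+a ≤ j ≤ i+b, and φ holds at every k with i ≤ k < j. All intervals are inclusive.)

Evaluate at each i in [0,6]:
  i=0: ✗ (lhs fails at k=0 before rhs at j=1)
  i=1: ✗ (lhs fails at k=1 before rhs at j=2)
  i=2: ✗ (no rhs in [3,3])
  i=3: ✓ (rhs at j=4; lhs holds on [3,3])
  i=4: ✓ (rhs at j=5; lhs holds on [4,4])
  i=5: ✗ (no rhs in [6,6])
  i=6: ✗ (no rhs in [7,7])
Positions where it holds: {3, 4} → 2.

2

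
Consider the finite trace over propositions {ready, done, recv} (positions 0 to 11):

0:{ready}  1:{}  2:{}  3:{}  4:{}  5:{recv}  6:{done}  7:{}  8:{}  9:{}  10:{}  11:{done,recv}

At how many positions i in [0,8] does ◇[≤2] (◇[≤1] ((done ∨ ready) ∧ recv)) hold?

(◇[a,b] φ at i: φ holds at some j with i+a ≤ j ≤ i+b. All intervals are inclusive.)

Evaluate at each i in [0,8]:
  i=0: ✗ (none in [0,2])
  i=1: ✗ (none in [1,3])
  i=2: ✗ (none in [2,4])
  i=3: ✗ (none in [3,5])
  i=4: ✗ (none in [4,6])
  i=5: ✗ (none in [5,7])
  i=6: ✗ (none in [6,8])
  i=7: ✗ (none in [7,9])
  i=8: ✓ (witness j=10)
Positions where it holds: {8} → 1.

1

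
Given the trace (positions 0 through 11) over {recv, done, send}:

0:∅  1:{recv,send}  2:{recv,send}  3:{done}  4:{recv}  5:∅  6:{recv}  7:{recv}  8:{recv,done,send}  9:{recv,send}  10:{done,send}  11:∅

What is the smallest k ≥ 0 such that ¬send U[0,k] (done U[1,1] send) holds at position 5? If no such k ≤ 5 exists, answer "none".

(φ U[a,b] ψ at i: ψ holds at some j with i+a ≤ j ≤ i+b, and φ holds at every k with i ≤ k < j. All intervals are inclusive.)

3

Need earliest j ≥ 5 with (done U[1,1] send), and ¬send at every k in [5,j-1].
  j=5: rhs fails.
  j=6: rhs fails.
  j=7: rhs fails.
  j=8: rhs holds; lhs holds on [5,7]. k = 3.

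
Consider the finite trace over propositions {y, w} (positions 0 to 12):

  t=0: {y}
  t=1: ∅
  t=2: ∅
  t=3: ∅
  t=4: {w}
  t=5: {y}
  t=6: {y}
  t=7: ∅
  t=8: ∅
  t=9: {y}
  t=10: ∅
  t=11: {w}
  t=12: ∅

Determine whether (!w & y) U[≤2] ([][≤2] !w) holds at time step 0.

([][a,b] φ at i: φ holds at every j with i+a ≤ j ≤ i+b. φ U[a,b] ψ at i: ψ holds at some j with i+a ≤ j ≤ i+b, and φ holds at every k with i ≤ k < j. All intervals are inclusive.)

True

Need some j in [0,2] with [][≤2] !w, and (!w & y) at every k in [0,j-1].
  j=0: [][≤2] !w holds; no prefix to check → satisfied.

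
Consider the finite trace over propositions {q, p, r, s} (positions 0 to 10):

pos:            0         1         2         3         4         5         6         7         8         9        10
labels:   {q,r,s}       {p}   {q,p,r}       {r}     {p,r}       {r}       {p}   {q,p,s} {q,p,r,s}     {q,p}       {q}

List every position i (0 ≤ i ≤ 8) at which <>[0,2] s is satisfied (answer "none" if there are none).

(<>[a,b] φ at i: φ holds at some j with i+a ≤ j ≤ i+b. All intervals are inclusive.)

0, 5, 6, 7, 8

Evaluate at each i in [0,8]:
  i=0: ✓ (witness j=0)
  i=1: ✗ (none in [1,3])
  i=2: ✗ (none in [2,4])
  i=3: ✗ (none in [3,5])
  i=4: ✗ (none in [4,6])
  i=5: ✓ (witness j=7)
  i=6: ✓ (witness j=7)
  i=7: ✓ (witness j=7)
  i=8: ✓ (witness j=8)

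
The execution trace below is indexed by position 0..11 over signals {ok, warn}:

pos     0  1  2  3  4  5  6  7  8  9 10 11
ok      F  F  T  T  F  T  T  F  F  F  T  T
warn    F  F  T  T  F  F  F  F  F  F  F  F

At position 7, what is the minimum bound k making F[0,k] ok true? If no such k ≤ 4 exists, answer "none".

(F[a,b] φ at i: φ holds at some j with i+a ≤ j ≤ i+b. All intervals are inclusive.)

3

Scan j = 7,8,… for ok:
  j=7: fails
  j=8: fails
  j=9: fails
  j=10: holds
First hit at j=10, so smallest k = 10-7 = 3.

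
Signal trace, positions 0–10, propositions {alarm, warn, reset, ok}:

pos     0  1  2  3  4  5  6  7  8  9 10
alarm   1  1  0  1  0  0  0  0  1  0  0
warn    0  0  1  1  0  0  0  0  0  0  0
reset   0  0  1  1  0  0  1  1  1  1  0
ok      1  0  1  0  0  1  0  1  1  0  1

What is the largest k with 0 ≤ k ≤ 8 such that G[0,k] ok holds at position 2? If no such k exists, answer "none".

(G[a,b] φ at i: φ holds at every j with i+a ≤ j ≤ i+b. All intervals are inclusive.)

ok must hold from j=2 onward; find where it first fails.
  j=2: holds
  j=3: fails
Holds on [2,2], so largest k = 0.

0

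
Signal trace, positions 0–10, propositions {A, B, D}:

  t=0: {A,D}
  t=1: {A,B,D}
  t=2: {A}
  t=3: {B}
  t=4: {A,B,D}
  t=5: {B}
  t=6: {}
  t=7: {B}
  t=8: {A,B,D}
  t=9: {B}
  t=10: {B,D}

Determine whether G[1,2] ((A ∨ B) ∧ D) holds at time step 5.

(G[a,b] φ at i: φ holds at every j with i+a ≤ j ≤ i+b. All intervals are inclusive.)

Check ((A ∨ B) ∧ D) at every j in [6,7]:
  j=6: false
  j=7: false
Fails at j=6 → formula fails.

No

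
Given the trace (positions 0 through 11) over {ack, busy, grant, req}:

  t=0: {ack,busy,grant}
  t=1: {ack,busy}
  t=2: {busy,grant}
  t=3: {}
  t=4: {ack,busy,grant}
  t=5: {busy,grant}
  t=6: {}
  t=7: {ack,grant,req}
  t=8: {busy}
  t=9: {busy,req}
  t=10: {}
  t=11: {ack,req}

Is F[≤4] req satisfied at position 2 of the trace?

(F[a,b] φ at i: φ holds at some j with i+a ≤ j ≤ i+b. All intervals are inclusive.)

Does not hold

Check req at each j in [2,6]:
  j=2: false
  j=3: false
  j=4: false
  j=5: false
  j=6: false
No position in the window satisfies it → formula fails.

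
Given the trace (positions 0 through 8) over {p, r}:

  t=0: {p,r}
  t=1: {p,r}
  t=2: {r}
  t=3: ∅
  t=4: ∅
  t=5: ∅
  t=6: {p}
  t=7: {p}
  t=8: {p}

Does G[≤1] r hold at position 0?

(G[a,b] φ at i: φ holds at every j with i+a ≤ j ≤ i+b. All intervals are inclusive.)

Check r at every j in [0,1]:
  j=0: true
  j=1: true
All positions satisfy it → formula holds.

True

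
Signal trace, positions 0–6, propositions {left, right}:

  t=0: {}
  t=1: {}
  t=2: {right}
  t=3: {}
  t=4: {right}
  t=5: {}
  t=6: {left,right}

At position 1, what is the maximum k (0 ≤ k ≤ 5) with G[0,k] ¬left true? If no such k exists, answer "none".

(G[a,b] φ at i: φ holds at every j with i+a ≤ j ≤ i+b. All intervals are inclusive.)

4

¬left must hold from j=1 onward; find where it first fails.
  j=1: holds
  j=2: holds
  j=3: holds
  j=4: holds
  j=5: holds
  j=6: fails
Holds on [1,5], so largest k = 4.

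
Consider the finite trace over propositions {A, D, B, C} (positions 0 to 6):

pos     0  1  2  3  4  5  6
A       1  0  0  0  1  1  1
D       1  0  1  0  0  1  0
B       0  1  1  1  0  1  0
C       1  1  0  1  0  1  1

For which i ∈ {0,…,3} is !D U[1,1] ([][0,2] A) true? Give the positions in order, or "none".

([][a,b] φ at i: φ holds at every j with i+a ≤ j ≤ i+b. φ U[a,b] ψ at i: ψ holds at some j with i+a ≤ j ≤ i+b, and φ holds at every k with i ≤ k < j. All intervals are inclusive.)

3

Evaluate at each i in [0,3]:
  i=0: ✗ (no rhs in [1,1])
  i=1: ✗ (no rhs in [2,2])
  i=2: ✗ (no rhs in [3,3])
  i=3: ✓ (rhs at j=4; lhs holds on [3,3])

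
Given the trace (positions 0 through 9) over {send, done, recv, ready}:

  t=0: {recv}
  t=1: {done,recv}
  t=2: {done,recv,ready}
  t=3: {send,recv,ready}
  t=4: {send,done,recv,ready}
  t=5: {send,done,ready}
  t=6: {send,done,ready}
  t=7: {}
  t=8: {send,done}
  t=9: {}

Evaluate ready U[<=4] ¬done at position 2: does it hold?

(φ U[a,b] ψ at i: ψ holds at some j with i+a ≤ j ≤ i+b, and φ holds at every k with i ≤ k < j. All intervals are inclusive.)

True

Need some j in [2,6] with ¬done, and ready at every k in [2,j-1].
  j=2: ¬done false.
  j=3: ¬done holds; ready holds at every k in [2,2] → satisfied.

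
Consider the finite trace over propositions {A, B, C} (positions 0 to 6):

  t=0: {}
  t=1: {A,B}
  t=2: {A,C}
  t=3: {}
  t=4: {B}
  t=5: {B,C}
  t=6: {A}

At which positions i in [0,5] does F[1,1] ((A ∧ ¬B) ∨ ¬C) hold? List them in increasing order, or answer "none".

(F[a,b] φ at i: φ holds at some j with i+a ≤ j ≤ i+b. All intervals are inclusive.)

0, 1, 2, 3, 5

Evaluate at each i in [0,5]:
  i=0: ✓ (witness j=1)
  i=1: ✓ (witness j=2)
  i=2: ✓ (witness j=3)
  i=3: ✓ (witness j=4)
  i=4: ✗ (none in [5,5])
  i=5: ✓ (witness j=6)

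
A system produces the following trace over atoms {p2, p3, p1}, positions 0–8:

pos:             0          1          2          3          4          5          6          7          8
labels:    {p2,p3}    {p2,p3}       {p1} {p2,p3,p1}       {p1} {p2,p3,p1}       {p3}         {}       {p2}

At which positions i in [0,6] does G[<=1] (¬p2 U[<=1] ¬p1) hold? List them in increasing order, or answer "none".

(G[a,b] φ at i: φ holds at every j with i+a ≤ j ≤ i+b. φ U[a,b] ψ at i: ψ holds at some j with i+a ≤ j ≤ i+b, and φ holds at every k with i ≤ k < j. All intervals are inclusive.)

0, 6

Evaluate at each i in [0,6]:
  i=0: ✓ (all of [0,1])
  i=1: ✗ (fails at j=2)
  i=2: ✗ (fails at j=2)
  i=3: ✗ (fails at j=3)
  i=4: ✗ (fails at j=4)
  i=5: ✗ (fails at j=5)
  i=6: ✓ (all of [6,7])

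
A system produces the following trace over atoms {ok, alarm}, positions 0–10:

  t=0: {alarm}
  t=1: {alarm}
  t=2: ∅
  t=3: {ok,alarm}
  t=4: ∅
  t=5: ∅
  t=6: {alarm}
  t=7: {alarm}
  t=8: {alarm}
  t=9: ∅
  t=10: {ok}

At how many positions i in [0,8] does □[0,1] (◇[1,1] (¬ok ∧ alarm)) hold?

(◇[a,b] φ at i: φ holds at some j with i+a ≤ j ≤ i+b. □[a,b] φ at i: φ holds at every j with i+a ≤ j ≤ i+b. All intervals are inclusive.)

2

Evaluate at each i in [0,8]:
  i=0: ✗ (fails at j=1)
  i=1: ✗ (fails at j=1)
  i=2: ✗ (fails at j=2)
  i=3: ✗ (fails at j=3)
  i=4: ✗ (fails at j=4)
  i=5: ✓ (all of [5,6])
  i=6: ✓ (all of [6,7])
  i=7: ✗ (fails at j=8)
  i=8: ✗ (fails at j=8)
Positions where it holds: {5, 6} → 2.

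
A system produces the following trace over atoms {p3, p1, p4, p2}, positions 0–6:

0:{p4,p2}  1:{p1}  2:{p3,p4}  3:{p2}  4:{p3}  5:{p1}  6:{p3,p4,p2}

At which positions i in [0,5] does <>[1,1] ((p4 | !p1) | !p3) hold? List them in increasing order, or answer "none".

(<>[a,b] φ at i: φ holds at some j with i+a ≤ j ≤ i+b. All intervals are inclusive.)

Evaluate at each i in [0,5]:
  i=0: ✓ (witness j=1)
  i=1: ✓ (witness j=2)
  i=2: ✓ (witness j=3)
  i=3: ✓ (witness j=4)
  i=4: ✓ (witness j=5)
  i=5: ✓ (witness j=6)

0, 1, 2, 3, 4, 5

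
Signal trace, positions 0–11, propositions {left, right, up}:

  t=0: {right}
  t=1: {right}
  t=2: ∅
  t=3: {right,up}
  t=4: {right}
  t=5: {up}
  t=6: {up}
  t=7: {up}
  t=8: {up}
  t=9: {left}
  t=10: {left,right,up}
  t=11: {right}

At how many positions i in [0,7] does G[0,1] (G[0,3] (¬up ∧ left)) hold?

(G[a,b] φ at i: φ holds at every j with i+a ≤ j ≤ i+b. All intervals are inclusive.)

Evaluate at each i in [0,7]:
  i=0: ✗ (fails at j=0)
  i=1: ✗ (fails at j=1)
  i=2: ✗ (fails at j=2)
  i=3: ✗ (fails at j=3)
  i=4: ✗ (fails at j=4)
  i=5: ✗ (fails at j=5)
  i=6: ✗ (fails at j=6)
  i=7: ✗ (fails at j=7)
Positions where it holds: {} → 0.

0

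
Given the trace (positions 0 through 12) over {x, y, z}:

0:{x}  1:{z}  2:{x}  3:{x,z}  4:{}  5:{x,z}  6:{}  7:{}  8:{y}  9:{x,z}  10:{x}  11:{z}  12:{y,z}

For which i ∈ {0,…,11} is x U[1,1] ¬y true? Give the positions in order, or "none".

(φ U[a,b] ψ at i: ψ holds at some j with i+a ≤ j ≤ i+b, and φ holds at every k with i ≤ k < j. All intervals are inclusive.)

0, 2, 3, 5, 9, 10

Evaluate at each i in [0,11]:
  i=0: ✓ (rhs at j=1; lhs holds on [0,0])
  i=1: ✗ (lhs fails at k=1 before rhs at j=2)
  i=2: ✓ (rhs at j=3; lhs holds on [2,2])
  i=3: ✓ (rhs at j=4; lhs holds on [3,3])
  i=4: ✗ (lhs fails at k=4 before rhs at j=5)
  i=5: ✓ (rhs at j=6; lhs holds on [5,5])
  i=6: ✗ (lhs fails at k=6 before rhs at j=7)
  i=7: ✗ (no rhs in [8,8])
  i=8: ✗ (lhs fails at k=8 before rhs at j=9)
  i=9: ✓ (rhs at j=10; lhs holds on [9,9])
  i=10: ✓ (rhs at j=11; lhs holds on [10,10])
  i=11: ✗ (no rhs in [12,12])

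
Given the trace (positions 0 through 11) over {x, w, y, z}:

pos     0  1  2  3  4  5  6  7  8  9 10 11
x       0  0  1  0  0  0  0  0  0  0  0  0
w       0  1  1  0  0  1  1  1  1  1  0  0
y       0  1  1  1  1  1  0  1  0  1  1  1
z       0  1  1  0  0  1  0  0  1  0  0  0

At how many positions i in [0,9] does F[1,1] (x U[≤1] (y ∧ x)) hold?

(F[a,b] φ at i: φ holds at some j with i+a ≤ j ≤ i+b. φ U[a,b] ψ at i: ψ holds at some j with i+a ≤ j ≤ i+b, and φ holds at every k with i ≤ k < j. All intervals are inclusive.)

1

Evaluate at each i in [0,9]:
  i=0: ✗ (none in [1,1])
  i=1: ✓ (witness j=2)
  i=2: ✗ (none in [3,3])
  i=3: ✗ (none in [4,4])
  i=4: ✗ (none in [5,5])
  i=5: ✗ (none in [6,6])
  i=6: ✗ (none in [7,7])
  i=7: ✗ (none in [8,8])
  i=8: ✗ (none in [9,9])
  i=9: ✗ (none in [10,10])
Positions where it holds: {1} → 1.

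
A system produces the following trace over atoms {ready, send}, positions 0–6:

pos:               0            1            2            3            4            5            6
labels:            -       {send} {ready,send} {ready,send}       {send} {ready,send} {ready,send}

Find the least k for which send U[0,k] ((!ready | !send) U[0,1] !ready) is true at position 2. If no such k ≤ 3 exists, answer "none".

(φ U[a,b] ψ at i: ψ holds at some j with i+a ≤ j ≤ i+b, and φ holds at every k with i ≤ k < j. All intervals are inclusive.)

2

Need earliest j ≥ 2 with ((!ready | !send) U[0,1] !ready), and send at every k in [2,j-1].
  j=2: rhs fails.
  j=3: rhs fails.
  j=4: rhs holds; lhs holds on [2,3]. k = 2.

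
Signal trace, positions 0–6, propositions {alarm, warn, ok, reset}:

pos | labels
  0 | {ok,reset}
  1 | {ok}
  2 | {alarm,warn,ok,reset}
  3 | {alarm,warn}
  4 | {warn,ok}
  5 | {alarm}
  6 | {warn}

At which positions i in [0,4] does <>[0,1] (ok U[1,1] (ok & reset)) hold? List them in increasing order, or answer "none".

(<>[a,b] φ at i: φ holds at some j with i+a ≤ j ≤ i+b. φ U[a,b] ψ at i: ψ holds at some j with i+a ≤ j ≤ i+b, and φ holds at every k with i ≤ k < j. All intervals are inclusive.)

Evaluate at each i in [0,4]:
  i=0: ✓ (witness j=1)
  i=1: ✓ (witness j=1)
  i=2: ✗ (none in [2,3])
  i=3: ✗ (none in [3,4])
  i=4: ✗ (none in [4,5])

0, 1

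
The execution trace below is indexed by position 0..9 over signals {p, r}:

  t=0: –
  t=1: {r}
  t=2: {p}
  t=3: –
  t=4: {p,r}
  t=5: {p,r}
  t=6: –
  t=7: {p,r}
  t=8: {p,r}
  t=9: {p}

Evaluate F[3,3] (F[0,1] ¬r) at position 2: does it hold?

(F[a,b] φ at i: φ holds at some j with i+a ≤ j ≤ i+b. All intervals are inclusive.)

Yes

Check F[0,1] ¬r at each j in [5,5]:
  j=5: holds (witness at 6)
Found at j=5 → formula holds.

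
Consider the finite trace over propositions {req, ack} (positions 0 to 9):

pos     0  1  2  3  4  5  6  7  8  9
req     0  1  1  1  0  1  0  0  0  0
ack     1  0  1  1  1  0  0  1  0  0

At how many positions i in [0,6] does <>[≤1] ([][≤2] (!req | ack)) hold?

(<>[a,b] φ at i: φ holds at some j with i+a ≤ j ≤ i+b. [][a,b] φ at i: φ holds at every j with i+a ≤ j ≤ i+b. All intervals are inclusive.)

Evaluate at each i in [0,6]:
  i=0: ✗ (none in [0,1])
  i=1: ✓ (witness j=2)
  i=2: ✓ (witness j=2)
  i=3: ✗ (none in [3,4])
  i=4: ✗ (none in [4,5])
  i=5: ✓ (witness j=6)
  i=6: ✓ (witness j=6)
Positions where it holds: {1, 2, 5, 6} → 4.

4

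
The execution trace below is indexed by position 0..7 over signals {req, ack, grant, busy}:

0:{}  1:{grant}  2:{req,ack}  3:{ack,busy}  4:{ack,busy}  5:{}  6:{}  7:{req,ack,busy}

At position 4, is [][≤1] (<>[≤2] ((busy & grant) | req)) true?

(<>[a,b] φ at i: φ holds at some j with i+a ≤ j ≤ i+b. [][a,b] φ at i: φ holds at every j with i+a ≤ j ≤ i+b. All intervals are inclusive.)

Check <>[≤2] ((busy & grant) | req) at every j in [4,5]:
  j=4: fails (none in [4,6])
  j=5: holds (witness at 7)
Fails at j=4 → formula fails.

No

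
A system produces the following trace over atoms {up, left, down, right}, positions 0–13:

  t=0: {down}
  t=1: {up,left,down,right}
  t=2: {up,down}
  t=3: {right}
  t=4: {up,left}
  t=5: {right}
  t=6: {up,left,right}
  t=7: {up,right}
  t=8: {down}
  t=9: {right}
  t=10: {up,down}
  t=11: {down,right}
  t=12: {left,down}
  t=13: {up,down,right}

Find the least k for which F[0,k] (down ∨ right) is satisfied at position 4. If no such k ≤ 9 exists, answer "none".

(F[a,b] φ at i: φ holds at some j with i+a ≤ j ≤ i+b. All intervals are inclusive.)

1

Scan j = 4,5,… for (down ∨ right):
  j=4: fails
  j=5: holds
First hit at j=5, so smallest k = 5-4 = 1.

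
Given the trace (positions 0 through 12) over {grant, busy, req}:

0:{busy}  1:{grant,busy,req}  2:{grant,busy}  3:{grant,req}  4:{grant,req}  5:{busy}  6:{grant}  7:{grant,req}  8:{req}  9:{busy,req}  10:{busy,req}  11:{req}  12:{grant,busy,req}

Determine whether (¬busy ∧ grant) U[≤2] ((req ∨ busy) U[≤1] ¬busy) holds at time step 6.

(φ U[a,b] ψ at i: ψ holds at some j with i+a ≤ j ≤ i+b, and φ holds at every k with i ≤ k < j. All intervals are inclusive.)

Need some j in [6,8] with ((req ∨ busy) U[≤1] ¬busy), and (¬busy ∧ grant) at every k in [6,j-1].
  j=6: ((req ∨ busy) U[≤1] ¬busy) holds; no prefix to check → satisfied.

Yes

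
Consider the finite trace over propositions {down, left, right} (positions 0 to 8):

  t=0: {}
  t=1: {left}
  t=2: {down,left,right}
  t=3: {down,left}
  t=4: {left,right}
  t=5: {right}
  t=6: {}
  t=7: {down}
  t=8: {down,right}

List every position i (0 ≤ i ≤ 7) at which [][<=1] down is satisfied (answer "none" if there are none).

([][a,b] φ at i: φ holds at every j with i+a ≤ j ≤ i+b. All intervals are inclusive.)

2, 7

Evaluate at each i in [0,7]:
  i=0: ✗ (fails at j=0)
  i=1: ✗ (fails at j=1)
  i=2: ✓ (all of [2,3])
  i=3: ✗ (fails at j=4)
  i=4: ✗ (fails at j=4)
  i=5: ✗ (fails at j=5)
  i=6: ✗ (fails at j=6)
  i=7: ✓ (all of [7,8])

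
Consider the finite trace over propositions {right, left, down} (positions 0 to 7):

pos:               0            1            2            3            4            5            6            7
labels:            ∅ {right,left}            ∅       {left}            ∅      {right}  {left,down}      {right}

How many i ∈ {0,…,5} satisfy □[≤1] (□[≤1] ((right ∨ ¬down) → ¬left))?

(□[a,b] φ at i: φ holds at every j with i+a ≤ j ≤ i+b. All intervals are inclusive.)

2

Evaluate at each i in [0,5]:
  i=0: ✗ (fails at j=0)
  i=1: ✗ (fails at j=1)
  i=2: ✗ (fails at j=2)
  i=3: ✗ (fails at j=3)
  i=4: ✓ (all of [4,5])
  i=5: ✓ (all of [5,6])
Positions where it holds: {4, 5} → 2.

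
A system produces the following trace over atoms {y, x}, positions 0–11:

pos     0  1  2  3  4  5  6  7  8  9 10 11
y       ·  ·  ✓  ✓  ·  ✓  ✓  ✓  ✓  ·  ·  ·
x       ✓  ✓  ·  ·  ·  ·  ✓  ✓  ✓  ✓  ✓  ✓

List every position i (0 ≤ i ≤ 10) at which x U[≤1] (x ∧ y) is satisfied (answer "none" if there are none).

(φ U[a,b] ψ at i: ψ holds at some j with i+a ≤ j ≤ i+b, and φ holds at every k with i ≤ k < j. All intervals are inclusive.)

6, 7, 8

Evaluate at each i in [0,10]:
  i=0: ✗ (no rhs in [0,1])
  i=1: ✗ (no rhs in [1,2])
  i=2: ✗ (no rhs in [2,3])
  i=3: ✗ (no rhs in [3,4])
  i=4: ✗ (no rhs in [4,5])
  i=5: ✗ (lhs fails at k=5 before rhs at j=6)
  i=6: ✓ (rhs at j=6)
  i=7: ✓ (rhs at j=7)
  i=8: ✓ (rhs at j=8)
  i=9: ✗ (no rhs in [9,10])
  i=10: ✗ (no rhs in [10,11])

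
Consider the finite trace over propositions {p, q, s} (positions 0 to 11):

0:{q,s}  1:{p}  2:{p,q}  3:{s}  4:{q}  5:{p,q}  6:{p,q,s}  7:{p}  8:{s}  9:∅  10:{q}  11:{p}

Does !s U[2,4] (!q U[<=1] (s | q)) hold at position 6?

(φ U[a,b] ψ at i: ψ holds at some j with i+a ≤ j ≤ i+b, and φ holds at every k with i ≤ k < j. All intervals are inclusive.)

Does not hold

Need some j in [8,10] with (!q U[<=1] (s | q)), and !s at every k in [6,j-1].
  j=8: (!q U[<=1] (s | q)) holds, but !s fails at k=6 → not this j.
  j=9: (!q U[<=1] (s | q)) holds, but !s fails at k=6 → not this j.
  j=10: (!q U[<=1] (s | q)) holds, but !s fails at k=6 → not this j.
No j in the window works → until fails.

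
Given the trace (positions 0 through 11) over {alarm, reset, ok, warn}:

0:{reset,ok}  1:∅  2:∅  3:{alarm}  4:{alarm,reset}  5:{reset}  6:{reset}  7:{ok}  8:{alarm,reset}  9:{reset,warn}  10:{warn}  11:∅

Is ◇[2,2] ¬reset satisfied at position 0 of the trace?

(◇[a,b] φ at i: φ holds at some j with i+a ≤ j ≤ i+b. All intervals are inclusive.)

Holds

Check ¬reset at each j in [2,2]:
  j=2: true
Found at j=2 → formula holds.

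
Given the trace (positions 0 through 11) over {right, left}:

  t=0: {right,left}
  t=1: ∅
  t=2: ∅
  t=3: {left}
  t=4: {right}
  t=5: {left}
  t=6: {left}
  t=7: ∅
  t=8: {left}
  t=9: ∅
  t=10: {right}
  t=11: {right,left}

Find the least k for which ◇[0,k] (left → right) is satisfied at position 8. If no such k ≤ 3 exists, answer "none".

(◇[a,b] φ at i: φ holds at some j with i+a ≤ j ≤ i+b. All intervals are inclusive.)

1

Scan j = 8,9,… for (left → right):
  j=8: fails
  j=9: holds
First hit at j=9, so smallest k = 9-8 = 1.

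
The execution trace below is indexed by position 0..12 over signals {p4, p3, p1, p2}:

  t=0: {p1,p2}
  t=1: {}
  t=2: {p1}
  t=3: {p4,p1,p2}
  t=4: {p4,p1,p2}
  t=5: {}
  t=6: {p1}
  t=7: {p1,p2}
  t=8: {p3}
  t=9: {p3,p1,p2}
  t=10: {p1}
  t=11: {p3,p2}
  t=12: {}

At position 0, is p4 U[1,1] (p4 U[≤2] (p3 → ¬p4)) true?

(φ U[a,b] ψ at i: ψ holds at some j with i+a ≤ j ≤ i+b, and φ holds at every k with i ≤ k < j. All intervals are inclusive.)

No

Need some j in [1,1] with (p4 U[≤2] (p3 → ¬p4)), and p4 at every k in [0,j-1].
  j=1: (p4 U[≤2] (p3 → ¬p4)) holds, but p4 fails at k=0 → not this j.
No j in the window works → until fails.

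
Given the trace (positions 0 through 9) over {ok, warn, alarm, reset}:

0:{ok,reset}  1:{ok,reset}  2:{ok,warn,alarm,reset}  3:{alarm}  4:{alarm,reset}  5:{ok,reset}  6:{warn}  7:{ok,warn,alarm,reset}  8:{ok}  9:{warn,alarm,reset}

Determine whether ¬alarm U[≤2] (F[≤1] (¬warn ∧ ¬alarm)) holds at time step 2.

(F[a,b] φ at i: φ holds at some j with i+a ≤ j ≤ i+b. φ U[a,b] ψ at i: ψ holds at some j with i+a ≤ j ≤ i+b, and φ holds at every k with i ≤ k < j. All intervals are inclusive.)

Need some j in [2,4] with F[≤1] (¬warn ∧ ¬alarm), and ¬alarm at every k in [2,j-1].
  j=2: F[≤1] (¬warn ∧ ¬alarm) — fails (none in [2,3]).
  j=3: F[≤1] (¬warn ∧ ¬alarm) — fails (none in [3,4]).
  j=4: F[≤1] (¬warn ∧ ¬alarm) holds, but ¬alarm fails at k=2 → not this j.
No j in the window works → until fails.

Does not hold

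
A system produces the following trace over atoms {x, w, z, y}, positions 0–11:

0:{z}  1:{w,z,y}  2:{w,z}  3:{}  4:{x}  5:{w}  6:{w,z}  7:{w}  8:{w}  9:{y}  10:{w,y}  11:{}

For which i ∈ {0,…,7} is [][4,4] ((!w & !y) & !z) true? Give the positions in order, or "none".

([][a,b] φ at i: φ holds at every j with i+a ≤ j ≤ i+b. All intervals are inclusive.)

0, 7

Evaluate at each i in [0,7]:
  i=0: ✓ (all of [4,4])
  i=1: ✗ (fails at j=5)
  i=2: ✗ (fails at j=6)
  i=3: ✗ (fails at j=7)
  i=4: ✗ (fails at j=8)
  i=5: ✗ (fails at j=9)
  i=6: ✗ (fails at j=10)
  i=7: ✓ (all of [11,11])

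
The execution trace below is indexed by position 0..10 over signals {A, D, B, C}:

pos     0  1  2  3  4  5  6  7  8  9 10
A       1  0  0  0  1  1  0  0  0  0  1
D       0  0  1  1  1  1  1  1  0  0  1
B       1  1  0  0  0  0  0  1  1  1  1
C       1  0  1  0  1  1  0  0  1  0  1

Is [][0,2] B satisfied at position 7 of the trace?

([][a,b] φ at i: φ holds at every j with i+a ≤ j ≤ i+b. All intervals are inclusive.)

Check B at every j in [7,9]:
  j=7: true
  j=8: true
  j=9: true
All positions satisfy it → formula holds.

Yes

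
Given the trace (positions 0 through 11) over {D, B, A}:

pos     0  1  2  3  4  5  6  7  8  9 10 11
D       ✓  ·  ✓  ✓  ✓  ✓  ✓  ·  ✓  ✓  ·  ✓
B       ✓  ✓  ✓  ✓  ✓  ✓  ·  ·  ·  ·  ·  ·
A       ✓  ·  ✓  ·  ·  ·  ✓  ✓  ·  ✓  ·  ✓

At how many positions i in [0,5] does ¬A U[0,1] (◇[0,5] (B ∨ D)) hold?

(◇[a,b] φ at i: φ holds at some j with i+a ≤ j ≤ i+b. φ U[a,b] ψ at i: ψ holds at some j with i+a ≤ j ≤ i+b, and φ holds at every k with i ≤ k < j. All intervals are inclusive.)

6

Evaluate at each i in [0,5]:
  i=0: ✓ (rhs at j=0)
  i=1: ✓ (rhs at j=1)
  i=2: ✓ (rhs at j=2)
  i=3: ✓ (rhs at j=3)
  i=4: ✓ (rhs at j=4)
  i=5: ✓ (rhs at j=5)
Positions where it holds: {0, 1, 2, 3, 4, 5} → 6.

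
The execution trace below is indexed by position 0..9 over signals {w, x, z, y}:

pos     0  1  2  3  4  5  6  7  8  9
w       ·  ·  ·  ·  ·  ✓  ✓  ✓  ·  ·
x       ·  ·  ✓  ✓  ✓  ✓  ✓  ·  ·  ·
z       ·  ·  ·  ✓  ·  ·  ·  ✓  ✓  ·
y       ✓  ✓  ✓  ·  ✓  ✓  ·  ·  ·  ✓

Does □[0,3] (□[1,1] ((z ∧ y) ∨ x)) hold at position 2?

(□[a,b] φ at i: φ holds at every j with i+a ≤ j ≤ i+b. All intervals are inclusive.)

Check □[1,1] ((z ∧ y) ∨ x) at every j in [2,5]:
  j=2: holds on [3,3]
  j=3: holds on [4,4]
  j=4: holds on [5,5]
  j=5: holds on [6,6]
All positions satisfy it → formula holds.

Yes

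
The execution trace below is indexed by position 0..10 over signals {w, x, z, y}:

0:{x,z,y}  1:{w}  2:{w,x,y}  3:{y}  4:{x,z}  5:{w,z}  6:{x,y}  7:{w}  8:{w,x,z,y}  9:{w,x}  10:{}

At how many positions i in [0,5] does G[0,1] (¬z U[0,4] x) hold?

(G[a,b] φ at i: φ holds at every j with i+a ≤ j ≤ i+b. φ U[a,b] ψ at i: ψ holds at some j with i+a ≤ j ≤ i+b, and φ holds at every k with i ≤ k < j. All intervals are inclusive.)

Evaluate at each i in [0,5]:
  i=0: ✓ (all of [0,1])
  i=1: ✓ (all of [1,2])
  i=2: ✓ (all of [2,3])
  i=3: ✓ (all of [3,4])
  i=4: ✗ (fails at j=5)
  i=5: ✗ (fails at j=5)
Positions where it holds: {0, 1, 2, 3} → 4.

4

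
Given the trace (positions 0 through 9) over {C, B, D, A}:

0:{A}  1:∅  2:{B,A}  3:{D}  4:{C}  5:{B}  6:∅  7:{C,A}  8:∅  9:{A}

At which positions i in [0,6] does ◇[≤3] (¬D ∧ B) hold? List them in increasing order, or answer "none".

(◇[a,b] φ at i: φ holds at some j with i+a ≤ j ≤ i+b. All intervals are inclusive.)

0, 1, 2, 3, 4, 5

Evaluate at each i in [0,6]:
  i=0: ✓ (witness j=2)
  i=1: ✓ (witness j=2)
  i=2: ✓ (witness j=2)
  i=3: ✓ (witness j=5)
  i=4: ✓ (witness j=5)
  i=5: ✓ (witness j=5)
  i=6: ✗ (none in [6,9])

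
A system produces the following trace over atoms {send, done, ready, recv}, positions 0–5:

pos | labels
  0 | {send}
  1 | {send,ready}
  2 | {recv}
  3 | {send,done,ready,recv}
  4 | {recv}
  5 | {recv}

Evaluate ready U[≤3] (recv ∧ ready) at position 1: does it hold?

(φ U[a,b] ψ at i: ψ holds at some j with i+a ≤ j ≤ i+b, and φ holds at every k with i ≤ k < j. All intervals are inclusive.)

False

Need some j in [1,4] with (recv ∧ ready), and ready at every k in [1,j-1].
  j=1: (recv ∧ ready) false.
  j=2: (recv ∧ ready) false.
  j=3: (recv ∧ ready) holds, but ready fails at k=2 → not this j.
  j=4: (recv ∧ ready) false.
No j in the window works → until fails.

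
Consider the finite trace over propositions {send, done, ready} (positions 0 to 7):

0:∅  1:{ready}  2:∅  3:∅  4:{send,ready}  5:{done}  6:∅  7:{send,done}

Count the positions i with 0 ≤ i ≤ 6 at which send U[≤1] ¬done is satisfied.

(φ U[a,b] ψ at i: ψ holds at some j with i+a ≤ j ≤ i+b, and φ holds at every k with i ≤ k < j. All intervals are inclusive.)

Evaluate at each i in [0,6]:
  i=0: ✓ (rhs at j=0)
  i=1: ✓ (rhs at j=1)
  i=2: ✓ (rhs at j=2)
  i=3: ✓ (rhs at j=3)
  i=4: ✓ (rhs at j=4)
  i=5: ✗ (lhs fails at k=5 before rhs at j=6)
  i=6: ✓ (rhs at j=6)
Positions where it holds: {0, 1, 2, 3, 4, 6} → 6.

6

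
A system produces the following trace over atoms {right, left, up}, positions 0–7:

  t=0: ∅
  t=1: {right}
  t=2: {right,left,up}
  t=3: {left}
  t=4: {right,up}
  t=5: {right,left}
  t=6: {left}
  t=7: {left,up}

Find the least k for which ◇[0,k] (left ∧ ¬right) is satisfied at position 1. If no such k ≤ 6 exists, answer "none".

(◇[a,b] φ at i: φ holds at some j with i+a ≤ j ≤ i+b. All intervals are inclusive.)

Scan j = 1,2,… for (left ∧ ¬right):
  j=1: fails
  j=2: fails
  j=3: holds
First hit at j=3, so smallest k = 3-1 = 2.

2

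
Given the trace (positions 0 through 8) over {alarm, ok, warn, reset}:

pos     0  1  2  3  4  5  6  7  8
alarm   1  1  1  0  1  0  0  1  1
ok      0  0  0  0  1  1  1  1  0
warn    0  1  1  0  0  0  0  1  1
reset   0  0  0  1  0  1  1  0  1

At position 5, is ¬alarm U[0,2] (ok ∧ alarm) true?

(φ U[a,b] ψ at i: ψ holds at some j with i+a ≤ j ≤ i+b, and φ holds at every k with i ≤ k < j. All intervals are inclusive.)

Need some j in [5,7] with (ok ∧ alarm), and ¬alarm at every k in [5,j-1].
  j=5: (ok ∧ alarm) false.
  j=6: (ok ∧ alarm) false.
  j=7: (ok ∧ alarm) holds; ¬alarm holds at every k in [5,6] → satisfied.

Yes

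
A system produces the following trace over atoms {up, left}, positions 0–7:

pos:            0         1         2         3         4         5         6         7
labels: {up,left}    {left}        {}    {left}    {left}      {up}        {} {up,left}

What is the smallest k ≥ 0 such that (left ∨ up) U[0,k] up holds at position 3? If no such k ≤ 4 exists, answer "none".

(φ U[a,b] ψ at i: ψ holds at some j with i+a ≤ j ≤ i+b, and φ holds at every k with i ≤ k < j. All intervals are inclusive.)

Need earliest j ≥ 3 with up, and (left ∨ up) at every k in [3,j-1].
  j=3: rhs fails.
  j=4: rhs fails.
  j=5: rhs holds; lhs holds on [3,4]. k = 2.

2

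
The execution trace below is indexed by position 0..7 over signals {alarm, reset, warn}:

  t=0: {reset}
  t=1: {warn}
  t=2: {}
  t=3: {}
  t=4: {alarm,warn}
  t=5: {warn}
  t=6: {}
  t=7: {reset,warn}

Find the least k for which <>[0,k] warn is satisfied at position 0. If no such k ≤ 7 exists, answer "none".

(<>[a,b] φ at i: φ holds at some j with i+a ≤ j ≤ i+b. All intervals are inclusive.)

1

Scan j = 0,1,… for warn:
  j=0: fails
  j=1: holds
First hit at j=1, so smallest k = 1-0 = 1.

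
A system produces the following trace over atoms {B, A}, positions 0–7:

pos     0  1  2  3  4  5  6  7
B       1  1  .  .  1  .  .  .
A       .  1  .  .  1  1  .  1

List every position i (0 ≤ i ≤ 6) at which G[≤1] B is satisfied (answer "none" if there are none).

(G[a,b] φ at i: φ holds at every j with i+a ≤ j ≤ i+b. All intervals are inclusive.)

0

Evaluate at each i in [0,6]:
  i=0: ✓ (all of [0,1])
  i=1: ✗ (fails at j=2)
  i=2: ✗ (fails at j=2)
  i=3: ✗ (fails at j=3)
  i=4: ✗ (fails at j=5)
  i=5: ✗ (fails at j=5)
  i=6: ✗ (fails at j=6)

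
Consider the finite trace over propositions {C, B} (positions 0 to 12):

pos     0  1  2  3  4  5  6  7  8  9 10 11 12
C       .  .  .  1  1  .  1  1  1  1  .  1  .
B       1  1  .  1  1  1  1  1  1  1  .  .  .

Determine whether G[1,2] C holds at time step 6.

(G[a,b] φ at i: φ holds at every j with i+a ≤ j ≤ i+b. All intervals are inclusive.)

True

Check C at every j in [7,8]:
  j=7: true
  j=8: true
All positions satisfy it → formula holds.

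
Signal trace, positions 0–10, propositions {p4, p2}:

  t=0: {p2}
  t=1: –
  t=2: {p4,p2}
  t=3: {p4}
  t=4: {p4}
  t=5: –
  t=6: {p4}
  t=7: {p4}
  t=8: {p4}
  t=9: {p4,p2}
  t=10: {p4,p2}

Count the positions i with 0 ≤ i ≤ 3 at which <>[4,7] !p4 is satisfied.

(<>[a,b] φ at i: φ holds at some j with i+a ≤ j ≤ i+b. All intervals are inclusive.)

2

Evaluate at each i in [0,3]:
  i=0: ✓ (witness j=5)
  i=1: ✓ (witness j=5)
  i=2: ✗ (none in [6,9])
  i=3: ✗ (none in [7,10])
Positions where it holds: {0, 1} → 2.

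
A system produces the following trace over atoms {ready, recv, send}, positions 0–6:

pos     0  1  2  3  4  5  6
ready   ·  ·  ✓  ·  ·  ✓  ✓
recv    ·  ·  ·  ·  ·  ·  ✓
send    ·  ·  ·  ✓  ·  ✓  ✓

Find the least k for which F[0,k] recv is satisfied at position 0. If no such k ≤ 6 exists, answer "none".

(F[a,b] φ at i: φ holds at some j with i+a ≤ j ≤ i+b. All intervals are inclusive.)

6

Scan j = 0,1,… for recv:
  j=0: fails
  j=1: fails
  j=2: fails
  j=3: fails
  j=4: fails
  j=5: fails
  j=6: holds
First hit at j=6, so smallest k = 6-0 = 6.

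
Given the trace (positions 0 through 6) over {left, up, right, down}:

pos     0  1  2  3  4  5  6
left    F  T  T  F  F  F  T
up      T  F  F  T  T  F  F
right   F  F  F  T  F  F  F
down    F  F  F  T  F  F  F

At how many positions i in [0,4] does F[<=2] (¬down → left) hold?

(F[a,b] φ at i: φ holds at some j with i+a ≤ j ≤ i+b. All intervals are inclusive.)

Evaluate at each i in [0,4]:
  i=0: ✓ (witness j=1)
  i=1: ✓ (witness j=1)
  i=2: ✓ (witness j=2)
  i=3: ✓ (witness j=3)
  i=4: ✓ (witness j=6)
Positions where it holds: {0, 1, 2, 3, 4} → 5.

5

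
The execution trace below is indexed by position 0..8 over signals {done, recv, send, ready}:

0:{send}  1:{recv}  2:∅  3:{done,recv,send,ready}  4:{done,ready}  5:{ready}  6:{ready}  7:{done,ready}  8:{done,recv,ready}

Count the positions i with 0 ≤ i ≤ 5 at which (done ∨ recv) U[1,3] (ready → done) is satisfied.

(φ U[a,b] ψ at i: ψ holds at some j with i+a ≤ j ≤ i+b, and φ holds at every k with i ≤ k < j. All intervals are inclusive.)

2

Evaluate at each i in [0,5]:
  i=0: ✗ (lhs fails at k=0 before rhs at j=1)
  i=1: ✓ (rhs at j=2; lhs holds on [1,1])
  i=2: ✗ (lhs fails at k=2 before rhs at j=3)
  i=3: ✓ (rhs at j=4; lhs holds on [3,3])
  i=4: ✗ (lhs fails at k=5 before rhs at j=7)
  i=5: ✗ (lhs fails at k=5 before rhs at j=7)
Positions where it holds: {1, 3} → 2.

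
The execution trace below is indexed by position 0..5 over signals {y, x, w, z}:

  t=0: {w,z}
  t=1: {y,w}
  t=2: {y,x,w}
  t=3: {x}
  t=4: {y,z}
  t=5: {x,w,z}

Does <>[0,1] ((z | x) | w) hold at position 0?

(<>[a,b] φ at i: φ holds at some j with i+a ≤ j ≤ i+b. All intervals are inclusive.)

Check ((z | x) | w) at each j in [0,1]:
  j=0: true
  j=1: true
Found at j=0 → formula holds.

Yes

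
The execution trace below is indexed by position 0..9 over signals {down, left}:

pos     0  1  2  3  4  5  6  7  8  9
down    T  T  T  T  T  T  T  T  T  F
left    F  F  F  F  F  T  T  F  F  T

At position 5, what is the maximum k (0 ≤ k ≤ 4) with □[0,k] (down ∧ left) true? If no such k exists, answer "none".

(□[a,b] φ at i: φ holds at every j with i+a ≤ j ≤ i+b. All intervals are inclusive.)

(down ∧ left) must hold from j=5 onward; find where it first fails.
  j=5: holds
  j=6: holds
  j=7: fails
Holds on [5,6], so largest k = 1.

1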